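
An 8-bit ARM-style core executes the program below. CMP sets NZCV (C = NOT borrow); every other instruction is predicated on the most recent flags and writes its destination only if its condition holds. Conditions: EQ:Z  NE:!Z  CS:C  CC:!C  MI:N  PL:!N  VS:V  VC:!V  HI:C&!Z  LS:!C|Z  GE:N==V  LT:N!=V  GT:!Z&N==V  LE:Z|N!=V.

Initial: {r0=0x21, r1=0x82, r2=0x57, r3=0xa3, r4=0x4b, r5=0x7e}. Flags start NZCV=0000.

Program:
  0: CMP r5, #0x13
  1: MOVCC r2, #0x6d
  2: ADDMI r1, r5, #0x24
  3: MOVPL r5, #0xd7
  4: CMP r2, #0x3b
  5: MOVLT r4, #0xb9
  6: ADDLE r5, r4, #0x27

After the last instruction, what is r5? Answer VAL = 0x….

VAL = 0xd7

[0] flags=0010 → (cmp)
[1] flags=0010 CC?F → skip
[2] flags=0010 MI?F → skip
[3] flags=0010 PL?T → r5=0xd7
[4] flags=0010 → (cmp)
[5] flags=0010 LT?F → skip
[6] flags=0010 LE?F → skip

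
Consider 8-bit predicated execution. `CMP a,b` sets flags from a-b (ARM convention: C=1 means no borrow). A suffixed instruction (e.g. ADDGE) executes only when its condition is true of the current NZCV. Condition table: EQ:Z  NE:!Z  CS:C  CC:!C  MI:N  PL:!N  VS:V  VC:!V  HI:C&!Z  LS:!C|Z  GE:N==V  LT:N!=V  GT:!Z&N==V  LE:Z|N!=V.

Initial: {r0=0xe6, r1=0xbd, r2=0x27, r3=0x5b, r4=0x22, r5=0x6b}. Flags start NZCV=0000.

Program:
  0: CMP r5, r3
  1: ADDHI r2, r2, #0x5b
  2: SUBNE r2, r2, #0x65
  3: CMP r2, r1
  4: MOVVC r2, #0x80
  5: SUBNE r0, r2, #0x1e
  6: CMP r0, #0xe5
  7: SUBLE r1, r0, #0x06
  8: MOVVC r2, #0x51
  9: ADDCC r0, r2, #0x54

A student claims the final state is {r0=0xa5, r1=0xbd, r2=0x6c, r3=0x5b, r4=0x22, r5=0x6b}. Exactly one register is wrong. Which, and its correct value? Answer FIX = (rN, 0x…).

0: ✓ CMP  NZCV=0010
1: ✓ ADDHI  r2←0x82
2: ✓ SUBNE  r2←0x1d
3: ✓ CMP  NZCV=0000
4: ✓ MOVVC  r2←0x80
5: ✓ SUBNE  r0←0x62
6: ✓ CMP  NZCV=0000
7: · SUBLE
8: ✓ MOVVC  r2←0x51
9: ✓ ADDCC  r0←0xa5

FIX = (r2, 0x51)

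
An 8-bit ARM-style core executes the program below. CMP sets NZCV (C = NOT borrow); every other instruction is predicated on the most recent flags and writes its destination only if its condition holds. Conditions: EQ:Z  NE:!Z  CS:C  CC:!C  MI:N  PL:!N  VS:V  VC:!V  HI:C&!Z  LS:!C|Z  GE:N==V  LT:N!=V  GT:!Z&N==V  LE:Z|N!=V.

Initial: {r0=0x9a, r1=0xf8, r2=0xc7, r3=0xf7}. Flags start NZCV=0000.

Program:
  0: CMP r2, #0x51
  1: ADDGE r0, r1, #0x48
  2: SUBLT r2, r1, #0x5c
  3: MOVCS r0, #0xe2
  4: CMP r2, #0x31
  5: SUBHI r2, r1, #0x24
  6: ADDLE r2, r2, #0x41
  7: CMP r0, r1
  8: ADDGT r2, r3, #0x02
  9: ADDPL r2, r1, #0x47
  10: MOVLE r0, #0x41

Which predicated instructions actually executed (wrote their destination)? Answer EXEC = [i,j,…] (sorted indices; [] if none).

[0] flags=0011 → (cmp)
[1] flags=0011 GE?F → skip
[2] flags=0011 LT?T → r2=0x9c
[3] flags=0011 CS?T → r0=0xe2
[4] flags=0011 → (cmp)
[5] flags=0011 HI?T → r2=0xd4
[6] flags=0011 LE?T → r2=0x15
[7] flags=1000 → (cmp)
[8] flags=1000 GT?F → skip
[9] flags=1000 PL?F → skip
[10] flags=1000 LE?T → r0=0x41

EXEC = [2,3,5,6,10]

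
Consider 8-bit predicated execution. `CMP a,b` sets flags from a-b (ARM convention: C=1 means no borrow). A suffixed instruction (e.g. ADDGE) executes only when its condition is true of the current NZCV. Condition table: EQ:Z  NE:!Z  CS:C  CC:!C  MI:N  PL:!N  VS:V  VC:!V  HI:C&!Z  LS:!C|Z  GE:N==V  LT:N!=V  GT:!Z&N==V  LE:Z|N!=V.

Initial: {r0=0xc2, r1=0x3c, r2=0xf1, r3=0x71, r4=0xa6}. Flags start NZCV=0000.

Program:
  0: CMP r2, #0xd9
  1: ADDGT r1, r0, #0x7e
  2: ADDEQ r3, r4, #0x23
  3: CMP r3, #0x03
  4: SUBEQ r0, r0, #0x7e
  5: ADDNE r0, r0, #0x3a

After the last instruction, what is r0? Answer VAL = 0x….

0: ✓ CMP  NZCV=0010
1: ✓ ADDGT  r1←0x40
2: · ADDEQ
3: ✓ CMP  NZCV=0010
4: · SUBEQ
5: ✓ ADDNE  r0←0xfc

VAL = 0xfc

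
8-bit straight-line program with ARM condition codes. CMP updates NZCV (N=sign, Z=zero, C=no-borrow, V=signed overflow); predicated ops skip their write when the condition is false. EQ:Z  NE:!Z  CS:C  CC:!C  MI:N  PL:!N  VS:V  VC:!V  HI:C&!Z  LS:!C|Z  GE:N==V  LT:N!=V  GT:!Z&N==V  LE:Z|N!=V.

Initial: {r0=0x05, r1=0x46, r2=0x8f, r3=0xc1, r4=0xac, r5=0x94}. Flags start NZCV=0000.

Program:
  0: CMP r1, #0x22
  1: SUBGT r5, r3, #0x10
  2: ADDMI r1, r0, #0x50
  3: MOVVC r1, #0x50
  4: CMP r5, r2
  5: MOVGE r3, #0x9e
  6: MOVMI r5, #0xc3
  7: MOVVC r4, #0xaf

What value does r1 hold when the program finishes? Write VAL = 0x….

[0] flags=0010 → (cmp)
[1] flags=0010 GT?T → r5=0xb1
[2] flags=0010 MI?F → skip
[3] flags=0010 VC?T → r1=0x50
[4] flags=0010 → (cmp)
[5] flags=0010 GE?T → r3=0x9e
[6] flags=0010 MI?F → skip
[7] flags=0010 VC?T → r4=0xaf

VAL = 0x50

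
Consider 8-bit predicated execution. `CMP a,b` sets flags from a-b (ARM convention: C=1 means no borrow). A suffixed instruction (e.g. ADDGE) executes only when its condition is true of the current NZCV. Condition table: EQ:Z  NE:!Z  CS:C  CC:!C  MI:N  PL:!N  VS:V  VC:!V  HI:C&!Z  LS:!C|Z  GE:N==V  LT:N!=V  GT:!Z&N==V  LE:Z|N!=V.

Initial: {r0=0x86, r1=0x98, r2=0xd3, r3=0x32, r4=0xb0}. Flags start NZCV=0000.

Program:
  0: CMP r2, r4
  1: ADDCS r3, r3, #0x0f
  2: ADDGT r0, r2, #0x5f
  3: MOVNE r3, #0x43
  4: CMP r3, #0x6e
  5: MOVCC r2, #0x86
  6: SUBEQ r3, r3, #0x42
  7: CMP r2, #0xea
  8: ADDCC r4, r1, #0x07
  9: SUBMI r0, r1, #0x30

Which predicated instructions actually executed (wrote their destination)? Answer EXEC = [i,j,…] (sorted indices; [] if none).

EXEC = [1,2,3,5,8,9]

[0] flags=0010 → (cmp)
[1] flags=0010 CS?T → r3=0x41
[2] flags=0010 GT?T → r0=0x32
[3] flags=0010 NE?T → r3=0x43
[4] flags=1000 → (cmp)
[5] flags=1000 CC?T → r2=0x86
[6] flags=1000 EQ?F → skip
[7] flags=1000 → (cmp)
[8] flags=1000 CC?T → r4=0x9f
[9] flags=1000 MI?T → r0=0x68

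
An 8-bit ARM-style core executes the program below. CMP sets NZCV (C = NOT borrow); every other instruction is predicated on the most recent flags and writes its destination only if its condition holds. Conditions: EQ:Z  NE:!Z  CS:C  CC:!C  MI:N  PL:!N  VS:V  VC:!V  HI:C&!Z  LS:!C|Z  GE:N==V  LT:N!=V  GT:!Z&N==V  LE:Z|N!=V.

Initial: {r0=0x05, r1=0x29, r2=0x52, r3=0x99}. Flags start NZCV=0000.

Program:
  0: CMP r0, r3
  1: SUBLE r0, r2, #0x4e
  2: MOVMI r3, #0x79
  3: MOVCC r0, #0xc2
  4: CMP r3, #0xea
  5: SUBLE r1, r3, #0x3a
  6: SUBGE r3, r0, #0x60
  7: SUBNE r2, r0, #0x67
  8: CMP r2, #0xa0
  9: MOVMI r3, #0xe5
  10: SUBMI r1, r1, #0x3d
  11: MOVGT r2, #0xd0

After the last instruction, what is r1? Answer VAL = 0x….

0: ✓ CMP  NZCV=0000
1: · SUBLE
2: · MOVMI
3: ✓ MOVCC  r0←0xc2
4: ✓ CMP  NZCV=1000
5: ✓ SUBLE  r1←0x5f
6: · SUBGE
7: ✓ SUBNE  r2←0x5b
8: ✓ CMP  NZCV=1001
9: ✓ MOVMI  r3←0xe5
10: ✓ SUBMI  r1←0x22
11: ✓ MOVGT  r2←0xd0

VAL = 0x22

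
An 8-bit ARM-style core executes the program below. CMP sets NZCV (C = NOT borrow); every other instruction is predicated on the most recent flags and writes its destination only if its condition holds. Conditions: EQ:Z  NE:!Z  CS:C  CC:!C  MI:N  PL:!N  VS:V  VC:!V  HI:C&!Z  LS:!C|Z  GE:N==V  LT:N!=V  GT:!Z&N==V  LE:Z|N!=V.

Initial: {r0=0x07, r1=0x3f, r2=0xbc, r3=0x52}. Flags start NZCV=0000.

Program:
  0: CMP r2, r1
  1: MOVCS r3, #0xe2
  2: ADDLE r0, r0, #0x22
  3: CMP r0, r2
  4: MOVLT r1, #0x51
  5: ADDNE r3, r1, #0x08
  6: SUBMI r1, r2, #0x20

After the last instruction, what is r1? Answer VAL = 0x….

VAL = 0x3f

0: ✓ CMP  NZCV=0011
1: ✓ MOVCS  r3←0xe2
2: ✓ ADDLE  r0←0x29
3: ✓ CMP  NZCV=0000
4: · MOVLT
5: ✓ ADDNE  r3←0x47
6: · SUBMI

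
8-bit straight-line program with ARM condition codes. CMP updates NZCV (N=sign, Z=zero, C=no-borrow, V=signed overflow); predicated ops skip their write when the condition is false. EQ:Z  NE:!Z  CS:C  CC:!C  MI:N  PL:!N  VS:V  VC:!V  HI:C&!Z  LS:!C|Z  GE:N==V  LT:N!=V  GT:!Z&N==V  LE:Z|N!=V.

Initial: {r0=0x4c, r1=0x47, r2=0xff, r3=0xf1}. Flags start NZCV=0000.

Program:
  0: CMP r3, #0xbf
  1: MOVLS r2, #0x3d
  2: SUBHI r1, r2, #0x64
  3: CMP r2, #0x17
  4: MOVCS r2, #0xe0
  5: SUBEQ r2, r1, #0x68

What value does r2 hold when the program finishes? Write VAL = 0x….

0: ✓ CMP  NZCV=0010
1: · MOVLS
2: ✓ SUBHI  r1←0x9b
3: ✓ CMP  NZCV=1010
4: ✓ MOVCS  r2←0xe0
5: · SUBEQ

VAL = 0xe0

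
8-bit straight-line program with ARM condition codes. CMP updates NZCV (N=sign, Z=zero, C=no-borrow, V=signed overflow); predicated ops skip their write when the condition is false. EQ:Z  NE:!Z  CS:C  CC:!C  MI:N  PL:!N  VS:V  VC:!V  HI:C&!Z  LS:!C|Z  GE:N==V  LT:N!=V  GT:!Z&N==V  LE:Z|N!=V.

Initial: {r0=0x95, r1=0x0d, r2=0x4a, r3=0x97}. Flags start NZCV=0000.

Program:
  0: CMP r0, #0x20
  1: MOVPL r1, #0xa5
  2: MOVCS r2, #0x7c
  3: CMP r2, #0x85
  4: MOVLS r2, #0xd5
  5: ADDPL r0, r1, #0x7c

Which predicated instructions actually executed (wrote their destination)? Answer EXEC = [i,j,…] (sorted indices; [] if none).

EXEC = [1,2,4]

[0] flags=0011 → (cmp)
[1] flags=0011 PL?T → r1=0xa5
[2] flags=0011 CS?T → r2=0x7c
[3] flags=1001 → (cmp)
[4] flags=1001 LS?T → r2=0xd5
[5] flags=1001 PL?F → skip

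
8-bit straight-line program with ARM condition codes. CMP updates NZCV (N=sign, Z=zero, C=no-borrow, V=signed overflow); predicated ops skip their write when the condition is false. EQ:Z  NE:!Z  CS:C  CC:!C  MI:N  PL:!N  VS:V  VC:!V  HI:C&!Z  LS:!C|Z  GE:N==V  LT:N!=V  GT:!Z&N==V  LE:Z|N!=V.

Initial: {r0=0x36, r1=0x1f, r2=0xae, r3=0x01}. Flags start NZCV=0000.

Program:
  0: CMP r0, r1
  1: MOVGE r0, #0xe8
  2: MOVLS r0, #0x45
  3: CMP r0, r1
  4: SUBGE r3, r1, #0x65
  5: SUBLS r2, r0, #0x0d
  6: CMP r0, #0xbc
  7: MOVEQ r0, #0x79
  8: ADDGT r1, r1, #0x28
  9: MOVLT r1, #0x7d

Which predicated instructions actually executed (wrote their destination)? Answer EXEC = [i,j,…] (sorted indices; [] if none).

EXEC = [1,8]

0: ✓ CMP  NZCV=0010
1: ✓ MOVGE  r0←0xe8
2: · MOVLS
3: ✓ CMP  NZCV=1010
4: · SUBGE
5: · SUBLS
6: ✓ CMP  NZCV=0010
7: · MOVEQ
8: ✓ ADDGT  r1←0x47
9: · MOVLT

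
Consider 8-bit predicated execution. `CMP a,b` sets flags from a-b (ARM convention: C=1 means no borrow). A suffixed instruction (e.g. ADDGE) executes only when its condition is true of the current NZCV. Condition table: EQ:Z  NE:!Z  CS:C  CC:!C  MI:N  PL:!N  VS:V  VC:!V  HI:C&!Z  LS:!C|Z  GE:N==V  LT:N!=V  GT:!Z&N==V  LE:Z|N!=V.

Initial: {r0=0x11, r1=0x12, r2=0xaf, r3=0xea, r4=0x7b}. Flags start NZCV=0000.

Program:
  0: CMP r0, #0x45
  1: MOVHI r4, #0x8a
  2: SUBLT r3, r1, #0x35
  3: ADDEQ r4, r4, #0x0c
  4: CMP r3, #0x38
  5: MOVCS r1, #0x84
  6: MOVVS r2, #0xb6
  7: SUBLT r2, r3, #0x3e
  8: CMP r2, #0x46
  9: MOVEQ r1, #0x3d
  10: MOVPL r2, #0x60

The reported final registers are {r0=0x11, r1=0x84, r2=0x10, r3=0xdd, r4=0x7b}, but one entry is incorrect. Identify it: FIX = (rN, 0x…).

FIX = (r2, 0x60)

0: ✓ CMP  NZCV=1000
1: · MOVHI
2: ✓ SUBLT  r3←0xdd
3: · ADDEQ
4: ✓ CMP  NZCV=1010
5: ✓ MOVCS  r1←0x84
6: · MOVVS
7: ✓ SUBLT  r2←0x9f
8: ✓ CMP  NZCV=0011
9: · MOVEQ
10: ✓ MOVPL  r2←0x60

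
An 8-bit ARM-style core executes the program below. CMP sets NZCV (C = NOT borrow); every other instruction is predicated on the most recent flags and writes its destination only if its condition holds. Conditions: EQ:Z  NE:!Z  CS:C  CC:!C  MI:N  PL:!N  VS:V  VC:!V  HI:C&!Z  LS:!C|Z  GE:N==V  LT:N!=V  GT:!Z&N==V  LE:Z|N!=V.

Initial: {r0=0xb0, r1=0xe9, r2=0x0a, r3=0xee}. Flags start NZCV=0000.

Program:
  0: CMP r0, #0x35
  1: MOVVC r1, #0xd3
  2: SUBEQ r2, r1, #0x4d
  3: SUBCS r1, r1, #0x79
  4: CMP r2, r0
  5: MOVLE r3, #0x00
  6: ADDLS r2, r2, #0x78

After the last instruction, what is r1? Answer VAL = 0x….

[0] flags=0011 → (cmp)
[1] flags=0011 VC?F → skip
[2] flags=0011 EQ?F → skip
[3] flags=0011 CS?T → r1=0x70
[4] flags=0000 → (cmp)
[5] flags=0000 LE?F → skip
[6] flags=0000 LS?T → r2=0x82

VAL = 0x70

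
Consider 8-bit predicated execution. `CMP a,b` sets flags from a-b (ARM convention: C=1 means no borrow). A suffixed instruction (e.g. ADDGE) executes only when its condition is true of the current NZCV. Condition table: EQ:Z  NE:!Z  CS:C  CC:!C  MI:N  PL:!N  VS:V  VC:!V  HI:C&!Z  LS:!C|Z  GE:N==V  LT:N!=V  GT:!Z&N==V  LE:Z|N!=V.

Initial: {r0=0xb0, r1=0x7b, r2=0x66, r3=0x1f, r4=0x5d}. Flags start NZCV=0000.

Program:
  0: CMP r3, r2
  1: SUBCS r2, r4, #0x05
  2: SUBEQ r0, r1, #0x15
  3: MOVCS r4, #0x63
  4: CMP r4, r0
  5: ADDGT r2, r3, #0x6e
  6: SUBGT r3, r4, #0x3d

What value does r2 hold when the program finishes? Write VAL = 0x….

VAL = 0x8d

0: ✓ CMP  NZCV=1000
1: · SUBCS
2: · SUBEQ
3: · MOVCS
4: ✓ CMP  NZCV=1001
5: ✓ ADDGT  r2←0x8d
6: ✓ SUBGT  r3←0x20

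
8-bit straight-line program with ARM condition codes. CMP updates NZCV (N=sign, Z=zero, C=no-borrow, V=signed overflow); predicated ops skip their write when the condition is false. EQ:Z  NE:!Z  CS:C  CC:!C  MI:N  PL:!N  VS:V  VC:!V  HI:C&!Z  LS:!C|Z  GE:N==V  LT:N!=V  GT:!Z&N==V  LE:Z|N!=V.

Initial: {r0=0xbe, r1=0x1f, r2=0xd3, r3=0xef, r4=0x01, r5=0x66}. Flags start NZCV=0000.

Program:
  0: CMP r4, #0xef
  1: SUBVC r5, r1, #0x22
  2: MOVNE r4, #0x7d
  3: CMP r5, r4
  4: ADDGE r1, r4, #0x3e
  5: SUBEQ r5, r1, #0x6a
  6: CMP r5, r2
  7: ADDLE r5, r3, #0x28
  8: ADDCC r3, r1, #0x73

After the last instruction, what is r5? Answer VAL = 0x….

VAL = 0xfd

[0] flags=0000 → (cmp)
[1] flags=0000 VC?T → r5=0xfd
[2] flags=0000 NE?T → r4=0x7d
[3] flags=1010 → (cmp)
[4] flags=1010 GE?F → skip
[5] flags=1010 EQ?F → skip
[6] flags=0010 → (cmp)
[7] flags=0010 LE?F → skip
[8] flags=0010 CC?F → skip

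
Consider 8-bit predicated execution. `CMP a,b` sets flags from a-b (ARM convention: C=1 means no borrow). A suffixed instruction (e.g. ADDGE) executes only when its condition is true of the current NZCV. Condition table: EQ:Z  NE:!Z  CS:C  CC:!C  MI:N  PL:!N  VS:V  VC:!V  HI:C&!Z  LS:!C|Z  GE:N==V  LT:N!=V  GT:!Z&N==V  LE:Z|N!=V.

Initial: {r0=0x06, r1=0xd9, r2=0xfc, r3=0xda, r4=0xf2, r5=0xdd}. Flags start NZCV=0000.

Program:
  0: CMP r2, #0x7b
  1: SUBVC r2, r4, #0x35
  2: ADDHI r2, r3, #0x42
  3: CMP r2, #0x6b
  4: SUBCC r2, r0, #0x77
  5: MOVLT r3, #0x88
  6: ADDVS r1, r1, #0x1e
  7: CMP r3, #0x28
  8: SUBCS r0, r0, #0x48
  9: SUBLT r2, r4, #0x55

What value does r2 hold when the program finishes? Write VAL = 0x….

[0] flags=1010 → (cmp)
[1] flags=1010 VC?T → r2=0xbd
[2] flags=1010 HI?T → r2=0x1c
[3] flags=1000 → (cmp)
[4] flags=1000 CC?T → r2=0x8f
[5] flags=1000 LT?T → r3=0x88
[6] flags=1000 VS?F → skip
[7] flags=0011 → (cmp)
[8] flags=0011 CS?T → r0=0xbe
[9] flags=0011 LT?T → r2=0x9d

VAL = 0x9d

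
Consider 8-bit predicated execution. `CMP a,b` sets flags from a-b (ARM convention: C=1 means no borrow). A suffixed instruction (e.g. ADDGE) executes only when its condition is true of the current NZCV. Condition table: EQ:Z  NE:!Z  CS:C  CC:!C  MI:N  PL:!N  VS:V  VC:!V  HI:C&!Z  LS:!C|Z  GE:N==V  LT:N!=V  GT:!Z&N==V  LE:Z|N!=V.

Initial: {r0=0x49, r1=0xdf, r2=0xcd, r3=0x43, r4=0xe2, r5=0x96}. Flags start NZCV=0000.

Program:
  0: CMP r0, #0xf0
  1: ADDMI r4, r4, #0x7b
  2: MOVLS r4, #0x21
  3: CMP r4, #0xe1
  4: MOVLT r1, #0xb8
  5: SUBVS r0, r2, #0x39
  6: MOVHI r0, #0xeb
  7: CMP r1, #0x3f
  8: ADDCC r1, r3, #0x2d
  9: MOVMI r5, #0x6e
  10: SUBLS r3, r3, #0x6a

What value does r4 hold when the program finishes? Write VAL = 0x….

VAL = 0x21

[0] flags=0000 → (cmp)
[1] flags=0000 MI?F → skip
[2] flags=0000 LS?T → r4=0x21
[3] flags=0000 → (cmp)
[4] flags=0000 LT?F → skip
[5] flags=0000 VS?F → skip
[6] flags=0000 HI?F → skip
[7] flags=1010 → (cmp)
[8] flags=1010 CC?F → skip
[9] flags=1010 MI?T → r5=0x6e
[10] flags=1010 LS?F → skip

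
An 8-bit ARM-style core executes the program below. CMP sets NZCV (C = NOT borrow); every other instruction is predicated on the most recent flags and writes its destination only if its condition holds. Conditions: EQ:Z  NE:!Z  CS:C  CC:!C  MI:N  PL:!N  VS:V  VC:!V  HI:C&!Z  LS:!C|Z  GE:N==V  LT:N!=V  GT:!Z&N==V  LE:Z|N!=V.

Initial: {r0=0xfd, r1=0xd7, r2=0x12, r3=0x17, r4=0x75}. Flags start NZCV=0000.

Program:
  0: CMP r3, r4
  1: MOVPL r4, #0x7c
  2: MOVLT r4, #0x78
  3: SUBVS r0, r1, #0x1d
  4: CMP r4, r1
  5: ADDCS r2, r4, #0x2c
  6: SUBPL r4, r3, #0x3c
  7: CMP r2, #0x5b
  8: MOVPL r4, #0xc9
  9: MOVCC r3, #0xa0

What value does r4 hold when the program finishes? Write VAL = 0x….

VAL = 0x78

[0] flags=1000 → (cmp)
[1] flags=1000 PL?F → skip
[2] flags=1000 LT?T → r4=0x78
[3] flags=1000 VS?F → skip
[4] flags=1001 → (cmp)
[5] flags=1001 CS?F → skip
[6] flags=1001 PL?F → skip
[7] flags=1000 → (cmp)
[8] flags=1000 PL?F → skip
[9] flags=1000 CC?T → r3=0xa0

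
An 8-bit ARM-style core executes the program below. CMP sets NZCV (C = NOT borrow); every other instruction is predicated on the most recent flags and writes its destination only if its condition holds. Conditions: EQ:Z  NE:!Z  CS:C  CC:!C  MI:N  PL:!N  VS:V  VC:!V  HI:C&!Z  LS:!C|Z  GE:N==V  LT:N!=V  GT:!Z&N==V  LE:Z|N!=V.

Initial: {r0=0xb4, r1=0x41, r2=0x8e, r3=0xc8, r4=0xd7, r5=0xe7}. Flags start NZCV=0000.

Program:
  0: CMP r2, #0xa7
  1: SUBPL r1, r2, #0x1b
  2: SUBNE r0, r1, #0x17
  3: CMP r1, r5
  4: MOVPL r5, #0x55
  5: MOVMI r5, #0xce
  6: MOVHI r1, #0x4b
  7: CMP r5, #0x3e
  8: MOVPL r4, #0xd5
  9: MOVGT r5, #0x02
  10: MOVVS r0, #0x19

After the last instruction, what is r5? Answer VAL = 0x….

[0] flags=1000 → (cmp)
[1] flags=1000 PL?F → skip
[2] flags=1000 NE?T → r0=0x2a
[3] flags=0000 → (cmp)
[4] flags=0000 PL?T → r5=0x55
[5] flags=0000 MI?F → skip
[6] flags=0000 HI?F → skip
[7] flags=0010 → (cmp)
[8] flags=0010 PL?T → r4=0xd5
[9] flags=0010 GT?T → r5=0x02
[10] flags=0010 VS?F → skip

VAL = 0x02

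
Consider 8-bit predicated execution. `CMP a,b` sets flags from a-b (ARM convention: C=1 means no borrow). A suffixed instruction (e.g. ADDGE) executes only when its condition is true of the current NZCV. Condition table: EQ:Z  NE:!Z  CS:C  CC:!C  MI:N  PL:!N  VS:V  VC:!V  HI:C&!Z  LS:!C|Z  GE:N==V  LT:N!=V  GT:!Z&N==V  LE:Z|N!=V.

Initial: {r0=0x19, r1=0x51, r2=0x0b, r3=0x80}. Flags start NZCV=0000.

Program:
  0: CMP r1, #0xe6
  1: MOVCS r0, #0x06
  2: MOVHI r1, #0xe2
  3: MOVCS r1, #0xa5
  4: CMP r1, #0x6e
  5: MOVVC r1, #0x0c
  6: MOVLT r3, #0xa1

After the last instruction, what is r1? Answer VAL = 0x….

[0] flags=0000 → (cmp)
[1] flags=0000 CS?F → skip
[2] flags=0000 HI?F → skip
[3] flags=0000 CS?F → skip
[4] flags=1000 → (cmp)
[5] flags=1000 VC?T → r1=0x0c
[6] flags=1000 LT?T → r3=0xa1

VAL = 0x0c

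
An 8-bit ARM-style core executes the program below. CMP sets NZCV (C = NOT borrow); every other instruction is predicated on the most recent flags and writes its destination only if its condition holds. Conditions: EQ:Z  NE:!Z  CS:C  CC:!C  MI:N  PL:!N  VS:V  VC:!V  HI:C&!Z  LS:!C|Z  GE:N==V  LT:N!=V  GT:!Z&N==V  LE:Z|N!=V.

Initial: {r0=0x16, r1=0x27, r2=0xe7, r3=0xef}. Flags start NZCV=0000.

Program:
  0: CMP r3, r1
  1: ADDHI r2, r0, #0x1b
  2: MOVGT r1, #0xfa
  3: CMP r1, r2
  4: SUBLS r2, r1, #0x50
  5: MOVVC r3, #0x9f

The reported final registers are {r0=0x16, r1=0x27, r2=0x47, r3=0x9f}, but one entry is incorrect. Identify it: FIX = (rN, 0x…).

[0] flags=1010 → (cmp)
[1] flags=1010 HI?T → r2=0x31
[2] flags=1010 GT?F → skip
[3] flags=1000 → (cmp)
[4] flags=1000 LS?T → r2=0xd7
[5] flags=1000 VC?T → r3=0x9f

FIX = (r2, 0xd7)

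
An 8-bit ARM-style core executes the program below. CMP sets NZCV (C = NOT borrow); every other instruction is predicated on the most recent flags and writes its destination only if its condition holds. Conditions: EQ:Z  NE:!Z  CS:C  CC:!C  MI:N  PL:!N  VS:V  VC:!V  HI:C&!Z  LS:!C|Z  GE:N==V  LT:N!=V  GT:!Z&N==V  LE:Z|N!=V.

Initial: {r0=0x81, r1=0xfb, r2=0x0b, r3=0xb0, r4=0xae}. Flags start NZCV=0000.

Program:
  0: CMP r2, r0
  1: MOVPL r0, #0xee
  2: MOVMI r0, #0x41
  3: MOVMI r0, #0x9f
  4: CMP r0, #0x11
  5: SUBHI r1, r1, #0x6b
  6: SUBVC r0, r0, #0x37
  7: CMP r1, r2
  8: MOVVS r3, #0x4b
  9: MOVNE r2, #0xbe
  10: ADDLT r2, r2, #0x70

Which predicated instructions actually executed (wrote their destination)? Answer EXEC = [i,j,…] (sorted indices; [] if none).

EXEC = [2,3,5,6,9,10]

0: ✓ CMP  NZCV=1001
1: · MOVPL
2: ✓ MOVMI  r0←0x41
3: ✓ MOVMI  r0←0x9f
4: ✓ CMP  NZCV=1010
5: ✓ SUBHI  r1←0x90
6: ✓ SUBVC  r0←0x68
7: ✓ CMP  NZCV=1010
8: · MOVVS
9: ✓ MOVNE  r2←0xbe
10: ✓ ADDLT  r2←0x2e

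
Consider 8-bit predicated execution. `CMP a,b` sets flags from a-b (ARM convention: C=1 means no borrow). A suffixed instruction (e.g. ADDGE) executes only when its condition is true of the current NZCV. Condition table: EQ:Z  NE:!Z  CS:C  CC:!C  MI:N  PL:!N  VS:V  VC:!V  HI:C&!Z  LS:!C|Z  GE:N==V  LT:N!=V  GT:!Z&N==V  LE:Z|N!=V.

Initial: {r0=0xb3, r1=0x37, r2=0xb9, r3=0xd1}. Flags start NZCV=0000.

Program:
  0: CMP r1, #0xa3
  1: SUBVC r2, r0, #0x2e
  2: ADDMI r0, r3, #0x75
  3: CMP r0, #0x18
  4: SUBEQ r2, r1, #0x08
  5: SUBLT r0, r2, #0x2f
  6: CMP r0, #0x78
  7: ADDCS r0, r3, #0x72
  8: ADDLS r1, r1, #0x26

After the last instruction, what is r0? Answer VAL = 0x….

0: ✓ CMP  NZCV=1001
1: · SUBVC
2: ✓ ADDMI  r0←0x46
3: ✓ CMP  NZCV=0010
4: · SUBEQ
5: · SUBLT
6: ✓ CMP  NZCV=1000
7: · ADDCS
8: ✓ ADDLS  r1←0x5d

VAL = 0x46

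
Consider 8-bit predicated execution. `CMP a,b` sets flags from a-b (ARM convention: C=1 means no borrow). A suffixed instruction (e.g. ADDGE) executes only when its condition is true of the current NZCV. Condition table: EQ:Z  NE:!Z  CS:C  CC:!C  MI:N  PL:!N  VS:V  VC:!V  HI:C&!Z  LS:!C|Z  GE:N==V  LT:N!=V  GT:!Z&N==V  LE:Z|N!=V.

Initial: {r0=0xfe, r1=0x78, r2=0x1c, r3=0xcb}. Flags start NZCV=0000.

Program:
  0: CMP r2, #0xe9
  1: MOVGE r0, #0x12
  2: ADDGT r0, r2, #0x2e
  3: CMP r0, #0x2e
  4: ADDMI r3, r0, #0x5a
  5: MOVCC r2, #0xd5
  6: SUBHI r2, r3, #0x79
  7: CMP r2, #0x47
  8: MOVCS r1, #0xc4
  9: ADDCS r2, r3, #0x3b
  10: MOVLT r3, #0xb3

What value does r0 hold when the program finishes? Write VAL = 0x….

VAL = 0x4a

0: ✓ CMP  NZCV=0000
1: ✓ MOVGE  r0←0x12
2: ✓ ADDGT  r0←0x4a
3: ✓ CMP  NZCV=0010
4: · ADDMI
5: · MOVCC
6: ✓ SUBHI  r2←0x52
7: ✓ CMP  NZCV=0010
8: ✓ MOVCS  r1←0xc4
9: ✓ ADDCS  r2←0x06
10: · MOVLT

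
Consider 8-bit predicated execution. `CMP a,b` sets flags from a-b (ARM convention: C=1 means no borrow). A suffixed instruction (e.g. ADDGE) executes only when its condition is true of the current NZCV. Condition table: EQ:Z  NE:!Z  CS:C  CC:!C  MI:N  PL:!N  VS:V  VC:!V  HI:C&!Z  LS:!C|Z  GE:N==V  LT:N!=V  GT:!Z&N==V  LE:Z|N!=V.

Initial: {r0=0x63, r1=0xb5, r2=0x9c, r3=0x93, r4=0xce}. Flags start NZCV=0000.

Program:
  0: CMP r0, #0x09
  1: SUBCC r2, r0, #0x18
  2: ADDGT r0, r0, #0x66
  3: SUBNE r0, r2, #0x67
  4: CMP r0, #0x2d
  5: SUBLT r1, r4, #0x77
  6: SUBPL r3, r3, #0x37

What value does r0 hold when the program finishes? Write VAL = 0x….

[0] flags=0010 → (cmp)
[1] flags=0010 CC?F → skip
[2] flags=0010 GT?T → r0=0xc9
[3] flags=0010 NE?T → r0=0x35
[4] flags=0010 → (cmp)
[5] flags=0010 LT?F → skip
[6] flags=0010 PL?T → r3=0x5c

VAL = 0x35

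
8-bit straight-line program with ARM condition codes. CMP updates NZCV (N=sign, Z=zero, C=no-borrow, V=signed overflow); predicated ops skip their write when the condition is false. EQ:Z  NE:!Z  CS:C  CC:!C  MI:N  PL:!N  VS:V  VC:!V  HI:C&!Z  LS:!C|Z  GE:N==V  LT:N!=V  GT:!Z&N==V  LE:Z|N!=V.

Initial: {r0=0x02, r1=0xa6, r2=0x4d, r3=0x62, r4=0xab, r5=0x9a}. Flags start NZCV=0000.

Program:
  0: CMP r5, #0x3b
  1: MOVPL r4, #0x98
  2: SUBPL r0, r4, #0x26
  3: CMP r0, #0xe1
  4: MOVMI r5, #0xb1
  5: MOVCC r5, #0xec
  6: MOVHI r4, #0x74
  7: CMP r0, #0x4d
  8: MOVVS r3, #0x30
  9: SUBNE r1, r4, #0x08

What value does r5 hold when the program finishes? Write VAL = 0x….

[0] flags=0011 → (cmp)
[1] flags=0011 PL?T → r4=0x98
[2] flags=0011 PL?T → r0=0x72
[3] flags=1001 → (cmp)
[4] flags=1001 MI?T → r5=0xb1
[5] flags=1001 CC?T → r5=0xec
[6] flags=1001 HI?F → skip
[7] flags=0010 → (cmp)
[8] flags=0010 VS?F → skip
[9] flags=0010 NE?T → r1=0x90

VAL = 0xec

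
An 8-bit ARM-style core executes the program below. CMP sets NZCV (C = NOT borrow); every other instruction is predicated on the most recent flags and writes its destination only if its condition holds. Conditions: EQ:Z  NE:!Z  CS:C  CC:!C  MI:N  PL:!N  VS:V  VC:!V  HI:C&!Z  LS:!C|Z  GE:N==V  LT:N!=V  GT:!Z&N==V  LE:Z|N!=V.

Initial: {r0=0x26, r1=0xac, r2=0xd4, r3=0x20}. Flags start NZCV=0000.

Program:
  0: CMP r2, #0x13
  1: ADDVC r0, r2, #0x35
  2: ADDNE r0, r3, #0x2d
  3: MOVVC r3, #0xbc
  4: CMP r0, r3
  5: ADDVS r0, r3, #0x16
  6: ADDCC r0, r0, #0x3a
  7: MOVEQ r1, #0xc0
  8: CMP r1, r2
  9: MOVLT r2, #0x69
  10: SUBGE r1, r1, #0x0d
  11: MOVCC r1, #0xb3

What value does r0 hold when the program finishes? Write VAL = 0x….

VAL = 0x0c

[0] flags=1010 → (cmp)
[1] flags=1010 VC?T → r0=0x09
[2] flags=1010 NE?T → r0=0x4d
[3] flags=1010 VC?T → r3=0xbc
[4] flags=1001 → (cmp)
[5] flags=1001 VS?T → r0=0xd2
[6] flags=1001 CC?T → r0=0x0c
[7] flags=1001 EQ?F → skip
[8] flags=1000 → (cmp)
[9] flags=1000 LT?T → r2=0x69
[10] flags=1000 GE?F → skip
[11] flags=1000 CC?T → r1=0xb3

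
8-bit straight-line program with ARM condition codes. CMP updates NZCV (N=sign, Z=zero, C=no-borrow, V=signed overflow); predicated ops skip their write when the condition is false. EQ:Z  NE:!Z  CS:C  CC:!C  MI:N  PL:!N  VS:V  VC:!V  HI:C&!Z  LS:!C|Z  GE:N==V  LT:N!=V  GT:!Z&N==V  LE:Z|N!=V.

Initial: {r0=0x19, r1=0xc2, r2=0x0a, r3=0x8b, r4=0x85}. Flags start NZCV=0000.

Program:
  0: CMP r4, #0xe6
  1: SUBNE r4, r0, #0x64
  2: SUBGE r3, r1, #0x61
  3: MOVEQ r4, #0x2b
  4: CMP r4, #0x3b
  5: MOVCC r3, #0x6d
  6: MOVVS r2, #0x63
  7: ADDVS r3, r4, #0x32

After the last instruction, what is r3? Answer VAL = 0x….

VAL = 0xe7

[0] flags=1000 → (cmp)
[1] flags=1000 NE?T → r4=0xb5
[2] flags=1000 GE?F → skip
[3] flags=1000 EQ?F → skip
[4] flags=0011 → (cmp)
[5] flags=0011 CC?F → skip
[6] flags=0011 VS?T → r2=0x63
[7] flags=0011 VS?T → r3=0xe7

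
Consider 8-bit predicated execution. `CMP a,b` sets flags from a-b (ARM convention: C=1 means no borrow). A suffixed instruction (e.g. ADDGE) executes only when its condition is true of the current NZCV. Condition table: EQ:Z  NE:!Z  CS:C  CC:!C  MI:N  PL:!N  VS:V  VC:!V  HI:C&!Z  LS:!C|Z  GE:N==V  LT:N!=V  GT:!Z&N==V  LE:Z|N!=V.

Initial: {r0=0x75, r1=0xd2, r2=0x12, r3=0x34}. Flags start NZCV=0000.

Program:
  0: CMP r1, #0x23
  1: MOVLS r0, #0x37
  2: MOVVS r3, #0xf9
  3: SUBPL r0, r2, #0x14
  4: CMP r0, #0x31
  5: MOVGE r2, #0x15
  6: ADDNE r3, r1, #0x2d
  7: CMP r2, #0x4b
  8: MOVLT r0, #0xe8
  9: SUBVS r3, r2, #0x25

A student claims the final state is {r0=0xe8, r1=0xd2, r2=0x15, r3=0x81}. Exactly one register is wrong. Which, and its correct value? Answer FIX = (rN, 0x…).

FIX = (r3, 0xff)

[0] flags=1010 → (cmp)
[1] flags=1010 LS?F → skip
[2] flags=1010 VS?F → skip
[3] flags=1010 PL?F → skip
[4] flags=0010 → (cmp)
[5] flags=0010 GE?T → r2=0x15
[6] flags=0010 NE?T → r3=0xff
[7] flags=1000 → (cmp)
[8] flags=1000 LT?T → r0=0xe8
[9] flags=1000 VS?F → skip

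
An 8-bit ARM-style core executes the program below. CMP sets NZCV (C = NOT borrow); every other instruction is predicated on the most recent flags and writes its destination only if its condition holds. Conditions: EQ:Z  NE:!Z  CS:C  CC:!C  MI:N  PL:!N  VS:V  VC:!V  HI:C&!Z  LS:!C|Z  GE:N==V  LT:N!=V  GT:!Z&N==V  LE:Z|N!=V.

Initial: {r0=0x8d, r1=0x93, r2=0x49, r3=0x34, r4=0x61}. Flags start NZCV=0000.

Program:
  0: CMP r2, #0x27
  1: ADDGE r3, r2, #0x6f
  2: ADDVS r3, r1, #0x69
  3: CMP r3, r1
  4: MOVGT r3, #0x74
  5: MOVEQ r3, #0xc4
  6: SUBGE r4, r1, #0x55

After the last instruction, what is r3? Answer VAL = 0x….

0: ✓ CMP  NZCV=0010
1: ✓ ADDGE  r3←0xb8
2: · ADDVS
3: ✓ CMP  NZCV=0010
4: ✓ MOVGT  r3←0x74
5: · MOVEQ
6: ✓ SUBGE  r4←0x3e

VAL = 0x74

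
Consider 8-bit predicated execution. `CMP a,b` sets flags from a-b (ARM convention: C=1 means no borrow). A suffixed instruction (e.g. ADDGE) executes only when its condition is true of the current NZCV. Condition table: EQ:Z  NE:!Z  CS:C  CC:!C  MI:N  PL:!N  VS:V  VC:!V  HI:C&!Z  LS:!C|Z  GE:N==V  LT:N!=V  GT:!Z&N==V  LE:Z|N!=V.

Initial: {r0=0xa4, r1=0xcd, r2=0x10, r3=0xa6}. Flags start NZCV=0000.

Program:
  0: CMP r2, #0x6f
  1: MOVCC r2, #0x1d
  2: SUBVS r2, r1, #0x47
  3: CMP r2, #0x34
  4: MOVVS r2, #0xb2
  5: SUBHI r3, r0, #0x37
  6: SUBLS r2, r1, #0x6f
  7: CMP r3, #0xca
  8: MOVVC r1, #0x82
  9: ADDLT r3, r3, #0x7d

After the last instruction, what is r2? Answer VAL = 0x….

0: ✓ CMP  NZCV=1000
1: ✓ MOVCC  r2←0x1d
2: · SUBVS
3: ✓ CMP  NZCV=1000
4: · MOVVS
5: · SUBHI
6: ✓ SUBLS  r2←0x5e
7: ✓ CMP  NZCV=1000
8: ✓ MOVVC  r1←0x82
9: ✓ ADDLT  r3←0x23

VAL = 0x5e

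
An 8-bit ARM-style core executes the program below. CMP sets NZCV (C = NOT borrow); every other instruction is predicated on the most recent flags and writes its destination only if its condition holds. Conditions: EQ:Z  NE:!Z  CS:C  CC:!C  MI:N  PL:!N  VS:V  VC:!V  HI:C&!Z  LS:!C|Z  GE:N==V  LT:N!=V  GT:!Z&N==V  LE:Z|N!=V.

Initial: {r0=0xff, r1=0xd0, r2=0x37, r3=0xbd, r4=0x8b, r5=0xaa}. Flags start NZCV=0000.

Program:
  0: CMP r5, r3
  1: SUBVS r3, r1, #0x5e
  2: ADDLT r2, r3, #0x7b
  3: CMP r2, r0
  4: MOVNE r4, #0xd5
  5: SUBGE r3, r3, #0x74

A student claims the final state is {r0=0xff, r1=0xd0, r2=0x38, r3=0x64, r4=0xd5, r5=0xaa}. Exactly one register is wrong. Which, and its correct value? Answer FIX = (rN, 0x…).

FIX = (r3, 0x49)

0: ✓ CMP  NZCV=1000
1: · SUBVS
2: ✓ ADDLT  r2←0x38
3: ✓ CMP  NZCV=0000
4: ✓ MOVNE  r4←0xd5
5: ✓ SUBGE  r3←0x49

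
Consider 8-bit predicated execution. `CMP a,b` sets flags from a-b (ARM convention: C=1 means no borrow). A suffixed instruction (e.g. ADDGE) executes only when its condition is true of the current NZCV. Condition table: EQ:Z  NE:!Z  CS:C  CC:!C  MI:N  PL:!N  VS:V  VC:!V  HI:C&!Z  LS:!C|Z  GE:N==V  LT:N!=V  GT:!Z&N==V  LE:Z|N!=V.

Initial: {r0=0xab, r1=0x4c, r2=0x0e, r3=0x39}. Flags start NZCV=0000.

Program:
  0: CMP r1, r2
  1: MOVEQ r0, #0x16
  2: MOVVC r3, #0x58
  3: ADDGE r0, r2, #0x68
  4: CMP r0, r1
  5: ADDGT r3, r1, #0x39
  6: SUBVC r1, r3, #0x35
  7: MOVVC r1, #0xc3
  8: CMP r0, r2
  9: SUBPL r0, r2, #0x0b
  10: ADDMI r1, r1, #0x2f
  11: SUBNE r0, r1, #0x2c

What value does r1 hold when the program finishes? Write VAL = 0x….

0: ✓ CMP  NZCV=0010
1: · MOVEQ
2: ✓ MOVVC  r3←0x58
3: ✓ ADDGE  r0←0x76
4: ✓ CMP  NZCV=0010
5: ✓ ADDGT  r3←0x85
6: ✓ SUBVC  r1←0x50
7: ✓ MOVVC  r1←0xc3
8: ✓ CMP  NZCV=0010
9: ✓ SUBPL  r0←0x03
10: · ADDMI
11: ✓ SUBNE  r0←0x97

VAL = 0xc3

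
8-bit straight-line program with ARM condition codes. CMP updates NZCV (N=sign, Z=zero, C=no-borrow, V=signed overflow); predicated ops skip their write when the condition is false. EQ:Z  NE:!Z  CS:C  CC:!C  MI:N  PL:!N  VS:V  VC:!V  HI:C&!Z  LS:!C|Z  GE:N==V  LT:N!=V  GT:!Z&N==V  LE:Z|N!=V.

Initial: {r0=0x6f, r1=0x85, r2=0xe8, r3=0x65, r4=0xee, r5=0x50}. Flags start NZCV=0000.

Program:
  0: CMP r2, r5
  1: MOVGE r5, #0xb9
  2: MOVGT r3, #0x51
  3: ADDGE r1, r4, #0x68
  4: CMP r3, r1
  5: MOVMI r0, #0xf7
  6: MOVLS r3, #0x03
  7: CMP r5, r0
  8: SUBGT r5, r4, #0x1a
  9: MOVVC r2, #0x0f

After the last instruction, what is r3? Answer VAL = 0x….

0: ✓ CMP  NZCV=1010
1: · MOVGE
2: · MOVGT
3: · ADDGE
4: ✓ CMP  NZCV=1001
5: ✓ MOVMI  r0←0xf7
6: ✓ MOVLS  r3←0x03
7: ✓ CMP  NZCV=0000
8: ✓ SUBGT  r5←0xd4
9: ✓ MOVVC  r2←0x0f

VAL = 0x03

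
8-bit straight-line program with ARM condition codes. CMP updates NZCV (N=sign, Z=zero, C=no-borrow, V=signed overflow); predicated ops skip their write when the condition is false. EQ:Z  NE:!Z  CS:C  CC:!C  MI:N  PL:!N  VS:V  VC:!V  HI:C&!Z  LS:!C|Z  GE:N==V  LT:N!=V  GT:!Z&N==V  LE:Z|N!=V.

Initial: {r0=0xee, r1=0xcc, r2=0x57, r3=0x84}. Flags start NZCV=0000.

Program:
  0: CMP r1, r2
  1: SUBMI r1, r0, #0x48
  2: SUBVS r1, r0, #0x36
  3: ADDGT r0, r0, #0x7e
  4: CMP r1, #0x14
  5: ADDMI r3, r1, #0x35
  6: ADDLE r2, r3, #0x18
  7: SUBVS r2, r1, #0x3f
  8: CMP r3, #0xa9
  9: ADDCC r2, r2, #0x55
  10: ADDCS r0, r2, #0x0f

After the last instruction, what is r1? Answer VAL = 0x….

VAL = 0xb8

[0] flags=0011 → (cmp)
[1] flags=0011 MI?F → skip
[2] flags=0011 VS?T → r1=0xb8
[3] flags=0011 GT?F → skip
[4] flags=1010 → (cmp)
[5] flags=1010 MI?T → r3=0xed
[6] flags=1010 LE?T → r2=0x05
[7] flags=1010 VS?F → skip
[8] flags=0010 → (cmp)
[9] flags=0010 CC?F → skip
[10] flags=0010 CS?T → r0=0x14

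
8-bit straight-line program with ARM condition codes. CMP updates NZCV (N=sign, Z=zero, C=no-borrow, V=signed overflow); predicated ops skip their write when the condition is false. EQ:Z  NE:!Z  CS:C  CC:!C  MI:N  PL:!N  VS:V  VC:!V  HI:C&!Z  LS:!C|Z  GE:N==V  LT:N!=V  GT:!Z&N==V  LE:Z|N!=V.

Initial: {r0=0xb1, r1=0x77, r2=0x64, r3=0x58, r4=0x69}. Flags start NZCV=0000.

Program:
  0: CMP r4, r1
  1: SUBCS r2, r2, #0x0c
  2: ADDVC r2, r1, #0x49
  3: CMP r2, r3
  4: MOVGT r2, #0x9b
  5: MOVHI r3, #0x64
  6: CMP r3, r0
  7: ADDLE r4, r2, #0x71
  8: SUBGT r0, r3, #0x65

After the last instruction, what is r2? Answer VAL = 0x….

[0] flags=1000 → (cmp)
[1] flags=1000 CS?F → skip
[2] flags=1000 VC?T → r2=0xc0
[3] flags=0011 → (cmp)
[4] flags=0011 GT?F → skip
[5] flags=0011 HI?T → r3=0x64
[6] flags=1001 → (cmp)
[7] flags=1001 LE?F → skip
[8] flags=1001 GT?T → r0=0xff

VAL = 0xc0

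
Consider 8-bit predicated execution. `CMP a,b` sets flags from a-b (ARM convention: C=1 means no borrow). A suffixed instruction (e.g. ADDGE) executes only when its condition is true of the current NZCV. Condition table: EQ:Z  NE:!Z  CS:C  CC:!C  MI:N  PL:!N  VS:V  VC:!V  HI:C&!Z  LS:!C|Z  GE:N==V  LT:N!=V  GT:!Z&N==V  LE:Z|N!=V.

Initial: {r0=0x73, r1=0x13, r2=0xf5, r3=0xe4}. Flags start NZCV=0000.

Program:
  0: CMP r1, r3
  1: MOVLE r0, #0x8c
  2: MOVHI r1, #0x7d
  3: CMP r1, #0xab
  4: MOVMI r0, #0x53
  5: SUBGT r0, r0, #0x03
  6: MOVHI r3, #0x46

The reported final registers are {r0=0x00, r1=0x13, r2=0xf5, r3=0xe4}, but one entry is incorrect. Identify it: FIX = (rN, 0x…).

[0] flags=0000 → (cmp)
[1] flags=0000 LE?F → skip
[2] flags=0000 HI?F → skip
[3] flags=0000 → (cmp)
[4] flags=0000 MI?F → skip
[5] flags=0000 GT?T → r0=0x70
[6] flags=0000 HI?F → skip

FIX = (r0, 0x70)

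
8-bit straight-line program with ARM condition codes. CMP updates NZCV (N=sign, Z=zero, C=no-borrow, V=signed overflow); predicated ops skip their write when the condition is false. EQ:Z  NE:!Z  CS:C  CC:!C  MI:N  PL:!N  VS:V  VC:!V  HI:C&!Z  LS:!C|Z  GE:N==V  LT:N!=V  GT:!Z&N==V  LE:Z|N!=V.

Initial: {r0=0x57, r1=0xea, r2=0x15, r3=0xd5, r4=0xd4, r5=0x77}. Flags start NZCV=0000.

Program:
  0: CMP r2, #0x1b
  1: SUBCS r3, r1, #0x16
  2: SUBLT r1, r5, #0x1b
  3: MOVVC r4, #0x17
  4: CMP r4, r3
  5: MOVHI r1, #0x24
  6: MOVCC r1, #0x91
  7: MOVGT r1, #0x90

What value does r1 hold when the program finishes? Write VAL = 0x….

VAL = 0x90

0: ✓ CMP  NZCV=1000
1: · SUBCS
2: ✓ SUBLT  r1←0x5c
3: ✓ MOVVC  r4←0x17
4: ✓ CMP  NZCV=0000
5: · MOVHI
6: ✓ MOVCC  r1←0x91
7: ✓ MOVGT  r1←0x90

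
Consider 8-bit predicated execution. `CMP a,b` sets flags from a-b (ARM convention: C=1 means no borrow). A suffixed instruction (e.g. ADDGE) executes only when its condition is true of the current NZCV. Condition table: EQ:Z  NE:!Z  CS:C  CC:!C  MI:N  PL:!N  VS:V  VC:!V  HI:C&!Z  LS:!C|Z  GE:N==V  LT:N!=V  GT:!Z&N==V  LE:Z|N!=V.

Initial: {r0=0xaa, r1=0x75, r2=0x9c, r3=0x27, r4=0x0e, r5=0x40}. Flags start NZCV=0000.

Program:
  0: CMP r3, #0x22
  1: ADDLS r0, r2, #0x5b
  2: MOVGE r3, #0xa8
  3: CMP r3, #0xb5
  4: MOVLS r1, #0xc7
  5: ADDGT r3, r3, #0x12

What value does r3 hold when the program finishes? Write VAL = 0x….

VAL = 0xa8

0: ✓ CMP  NZCV=0010
1: · ADDLS
2: ✓ MOVGE  r3←0xa8
3: ✓ CMP  NZCV=1000
4: ✓ MOVLS  r1←0xc7
5: · ADDGT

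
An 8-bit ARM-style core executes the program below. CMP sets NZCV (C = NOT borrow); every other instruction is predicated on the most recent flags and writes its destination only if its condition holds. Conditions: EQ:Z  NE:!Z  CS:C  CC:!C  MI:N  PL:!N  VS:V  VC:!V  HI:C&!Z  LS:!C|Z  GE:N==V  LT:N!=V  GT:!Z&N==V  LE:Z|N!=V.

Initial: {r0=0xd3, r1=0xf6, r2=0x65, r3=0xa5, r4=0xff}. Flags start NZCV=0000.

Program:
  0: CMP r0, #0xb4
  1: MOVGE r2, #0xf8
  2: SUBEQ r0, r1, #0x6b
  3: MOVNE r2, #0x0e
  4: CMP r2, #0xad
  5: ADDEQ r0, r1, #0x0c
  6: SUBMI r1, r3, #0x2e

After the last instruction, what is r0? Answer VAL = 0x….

[0] flags=0010 → (cmp)
[1] flags=0010 GE?T → r2=0xf8
[2] flags=0010 EQ?F → skip
[3] flags=0010 NE?T → r2=0x0e
[4] flags=0000 → (cmp)
[5] flags=0000 EQ?F → skip
[6] flags=0000 MI?F → skip

VAL = 0xd3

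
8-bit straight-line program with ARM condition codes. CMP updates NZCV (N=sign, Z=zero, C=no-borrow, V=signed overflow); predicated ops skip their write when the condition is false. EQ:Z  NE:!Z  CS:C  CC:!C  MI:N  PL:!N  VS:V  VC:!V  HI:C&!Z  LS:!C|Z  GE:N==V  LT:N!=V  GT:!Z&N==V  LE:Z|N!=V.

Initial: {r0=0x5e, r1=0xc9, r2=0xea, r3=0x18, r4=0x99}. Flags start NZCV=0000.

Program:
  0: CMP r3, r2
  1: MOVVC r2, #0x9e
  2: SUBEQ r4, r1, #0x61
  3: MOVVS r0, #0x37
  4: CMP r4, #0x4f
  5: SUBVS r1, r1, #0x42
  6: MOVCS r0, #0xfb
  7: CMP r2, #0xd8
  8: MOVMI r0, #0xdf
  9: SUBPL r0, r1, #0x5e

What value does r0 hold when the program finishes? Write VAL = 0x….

VAL = 0xdf

[0] flags=0000 → (cmp)
[1] flags=0000 VC?T → r2=0x9e
[2] flags=0000 EQ?F → skip
[3] flags=0000 VS?F → skip
[4] flags=0011 → (cmp)
[5] flags=0011 VS?T → r1=0x87
[6] flags=0011 CS?T → r0=0xfb
[7] flags=1000 → (cmp)
[8] flags=1000 MI?T → r0=0xdf
[9] flags=1000 PL?F → skip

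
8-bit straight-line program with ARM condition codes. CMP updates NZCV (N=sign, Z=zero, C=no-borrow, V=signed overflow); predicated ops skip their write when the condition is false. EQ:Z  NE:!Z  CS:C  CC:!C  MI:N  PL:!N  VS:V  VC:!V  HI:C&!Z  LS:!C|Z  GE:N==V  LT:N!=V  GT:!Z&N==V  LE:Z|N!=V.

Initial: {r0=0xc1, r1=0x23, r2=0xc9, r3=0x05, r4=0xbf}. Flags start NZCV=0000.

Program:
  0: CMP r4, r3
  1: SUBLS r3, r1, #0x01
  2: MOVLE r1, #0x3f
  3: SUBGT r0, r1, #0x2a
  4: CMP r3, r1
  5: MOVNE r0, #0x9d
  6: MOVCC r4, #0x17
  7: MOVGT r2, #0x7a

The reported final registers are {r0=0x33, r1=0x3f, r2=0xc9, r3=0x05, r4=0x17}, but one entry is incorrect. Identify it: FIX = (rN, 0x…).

[0] flags=1010 → (cmp)
[1] flags=1010 LS?F → skip
[2] flags=1010 LE?T → r1=0x3f
[3] flags=1010 GT?F → skip
[4] flags=1000 → (cmp)
[5] flags=1000 NE?T → r0=0x9d
[6] flags=1000 CC?T → r4=0x17
[7] flags=1000 GT?F → skip

FIX = (r0, 0x9d)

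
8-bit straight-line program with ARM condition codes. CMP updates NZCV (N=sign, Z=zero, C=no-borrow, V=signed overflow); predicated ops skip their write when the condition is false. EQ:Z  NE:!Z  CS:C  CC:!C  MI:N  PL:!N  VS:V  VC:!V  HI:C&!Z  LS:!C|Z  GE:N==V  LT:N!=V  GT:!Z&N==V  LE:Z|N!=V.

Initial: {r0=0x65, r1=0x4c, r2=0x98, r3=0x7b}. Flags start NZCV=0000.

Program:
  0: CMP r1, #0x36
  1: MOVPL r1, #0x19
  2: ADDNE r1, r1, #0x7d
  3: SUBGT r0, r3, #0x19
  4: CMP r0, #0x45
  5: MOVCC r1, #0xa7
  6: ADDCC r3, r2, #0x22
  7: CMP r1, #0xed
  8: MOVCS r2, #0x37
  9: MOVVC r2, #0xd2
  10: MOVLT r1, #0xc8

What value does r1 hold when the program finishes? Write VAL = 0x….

VAL = 0xc8

[0] flags=0010 → (cmp)
[1] flags=0010 PL?T → r1=0x19
[2] flags=0010 NE?T → r1=0x96
[3] flags=0010 GT?T → r0=0x62
[4] flags=0010 → (cmp)
[5] flags=0010 CC?F → skip
[6] flags=0010 CC?F → skip
[7] flags=1000 → (cmp)
[8] flags=1000 CS?F → skip
[9] flags=1000 VC?T → r2=0xd2
[10] flags=1000 LT?T → r1=0xc8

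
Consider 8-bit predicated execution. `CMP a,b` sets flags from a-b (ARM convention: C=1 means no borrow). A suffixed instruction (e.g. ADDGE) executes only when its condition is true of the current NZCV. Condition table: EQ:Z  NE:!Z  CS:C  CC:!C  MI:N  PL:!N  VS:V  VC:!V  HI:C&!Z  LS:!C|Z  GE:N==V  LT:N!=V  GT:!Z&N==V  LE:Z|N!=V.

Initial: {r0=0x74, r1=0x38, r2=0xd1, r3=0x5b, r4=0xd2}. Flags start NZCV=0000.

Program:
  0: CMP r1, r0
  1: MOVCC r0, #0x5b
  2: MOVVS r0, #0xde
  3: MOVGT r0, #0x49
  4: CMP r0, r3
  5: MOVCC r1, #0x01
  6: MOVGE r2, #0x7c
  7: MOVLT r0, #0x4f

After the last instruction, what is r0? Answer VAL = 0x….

0: ✓ CMP  NZCV=1000
1: ✓ MOVCC  r0←0x5b
2: · MOVVS
3: · MOVGT
4: ✓ CMP  NZCV=0110
5: · MOVCC
6: ✓ MOVGE  r2←0x7c
7: · MOVLT

VAL = 0x5b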